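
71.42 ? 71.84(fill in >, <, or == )<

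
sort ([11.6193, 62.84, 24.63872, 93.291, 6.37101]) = [6.37101, 11.6193, 24.63872, 62.84, 93.291]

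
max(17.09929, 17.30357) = 17.30357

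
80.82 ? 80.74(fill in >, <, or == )>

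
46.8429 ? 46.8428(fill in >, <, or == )>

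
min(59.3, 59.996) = 59.3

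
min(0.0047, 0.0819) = 0.0047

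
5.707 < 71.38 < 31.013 False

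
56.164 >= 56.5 False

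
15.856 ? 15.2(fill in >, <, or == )>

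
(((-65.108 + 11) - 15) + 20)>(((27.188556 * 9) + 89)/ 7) False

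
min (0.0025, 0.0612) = 0.0025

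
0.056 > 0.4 False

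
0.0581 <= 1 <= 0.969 False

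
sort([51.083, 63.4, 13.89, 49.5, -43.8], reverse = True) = [63.4, 51.083, 49.5, 13.89, -43.8]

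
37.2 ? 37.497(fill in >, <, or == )<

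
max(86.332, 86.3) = 86.332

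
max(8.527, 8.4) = 8.527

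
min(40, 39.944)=39.944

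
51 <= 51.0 True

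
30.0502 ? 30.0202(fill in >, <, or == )>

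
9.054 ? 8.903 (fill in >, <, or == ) >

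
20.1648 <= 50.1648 True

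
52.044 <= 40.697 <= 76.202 False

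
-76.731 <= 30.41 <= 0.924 False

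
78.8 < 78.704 False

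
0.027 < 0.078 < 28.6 True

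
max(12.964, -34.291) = 12.964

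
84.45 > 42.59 True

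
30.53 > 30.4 True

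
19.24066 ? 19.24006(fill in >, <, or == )>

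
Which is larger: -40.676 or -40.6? -40.6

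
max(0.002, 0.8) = 0.8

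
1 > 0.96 True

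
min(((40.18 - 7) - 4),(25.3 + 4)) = 29.18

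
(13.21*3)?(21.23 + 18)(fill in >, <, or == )>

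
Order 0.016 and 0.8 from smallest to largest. 0.016, 0.8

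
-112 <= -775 False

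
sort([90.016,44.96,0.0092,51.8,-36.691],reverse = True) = [90.016,51.8,44.96,0.0092,-36.691]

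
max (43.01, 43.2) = 43.2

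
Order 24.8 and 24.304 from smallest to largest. 24.304, 24.8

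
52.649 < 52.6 False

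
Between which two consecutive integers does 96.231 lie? 96 and 97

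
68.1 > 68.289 False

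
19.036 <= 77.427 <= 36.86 False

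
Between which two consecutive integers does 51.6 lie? 51 and 52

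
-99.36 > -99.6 True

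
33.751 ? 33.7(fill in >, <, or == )>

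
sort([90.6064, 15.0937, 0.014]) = [0.014, 15.0937, 90.6064]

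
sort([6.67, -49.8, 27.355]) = [-49.8, 6.67, 27.355]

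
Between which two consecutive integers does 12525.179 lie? 12525 and 12526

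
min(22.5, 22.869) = 22.5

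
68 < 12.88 False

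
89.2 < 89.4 True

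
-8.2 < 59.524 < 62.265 True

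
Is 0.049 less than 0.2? Yes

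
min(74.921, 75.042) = 74.921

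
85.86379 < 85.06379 False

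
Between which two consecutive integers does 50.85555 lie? 50 and 51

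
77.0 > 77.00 False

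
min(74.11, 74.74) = 74.11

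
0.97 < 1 True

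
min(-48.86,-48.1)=-48.86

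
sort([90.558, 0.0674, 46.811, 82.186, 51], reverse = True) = [90.558, 82.186, 51, 46.811, 0.0674]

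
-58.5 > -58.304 False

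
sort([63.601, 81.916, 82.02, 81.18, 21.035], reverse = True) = [82.02, 81.916, 81.18, 63.601, 21.035]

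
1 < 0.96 False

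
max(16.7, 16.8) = 16.8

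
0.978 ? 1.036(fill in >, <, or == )<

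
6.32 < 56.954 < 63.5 True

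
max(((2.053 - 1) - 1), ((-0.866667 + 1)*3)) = 0.399999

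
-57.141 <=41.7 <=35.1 False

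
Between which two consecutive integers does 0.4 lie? 0 and 1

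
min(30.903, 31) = 30.903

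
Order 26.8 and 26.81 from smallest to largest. 26.8, 26.81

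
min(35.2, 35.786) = 35.2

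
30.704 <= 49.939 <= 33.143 False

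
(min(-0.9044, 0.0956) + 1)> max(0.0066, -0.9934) True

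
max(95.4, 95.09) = 95.4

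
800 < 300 False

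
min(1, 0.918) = 0.918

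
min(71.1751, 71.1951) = 71.1751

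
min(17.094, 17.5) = 17.094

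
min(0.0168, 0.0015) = 0.0015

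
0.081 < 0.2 True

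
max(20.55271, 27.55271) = 27.55271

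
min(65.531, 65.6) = 65.531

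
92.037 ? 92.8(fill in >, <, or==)<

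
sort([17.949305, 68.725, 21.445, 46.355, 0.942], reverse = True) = [68.725, 46.355, 21.445, 17.949305, 0.942]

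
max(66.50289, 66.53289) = 66.53289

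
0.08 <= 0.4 True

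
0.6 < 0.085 False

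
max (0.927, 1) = 1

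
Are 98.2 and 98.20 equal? Yes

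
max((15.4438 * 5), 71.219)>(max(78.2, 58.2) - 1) True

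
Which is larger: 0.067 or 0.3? 0.3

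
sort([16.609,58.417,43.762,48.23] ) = [16.609,43.762,48.23,58.417]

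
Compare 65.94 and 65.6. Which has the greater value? 65.94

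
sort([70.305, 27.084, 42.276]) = [27.084, 42.276, 70.305]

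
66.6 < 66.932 True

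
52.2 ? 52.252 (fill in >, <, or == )<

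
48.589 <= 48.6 True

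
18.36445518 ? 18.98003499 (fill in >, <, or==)<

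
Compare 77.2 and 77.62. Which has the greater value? 77.62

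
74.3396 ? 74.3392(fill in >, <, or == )>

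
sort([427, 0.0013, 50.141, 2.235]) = [0.0013, 2.235, 50.141, 427]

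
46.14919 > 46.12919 True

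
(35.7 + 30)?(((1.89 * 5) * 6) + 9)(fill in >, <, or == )==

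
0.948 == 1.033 False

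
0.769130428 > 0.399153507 True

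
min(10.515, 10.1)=10.1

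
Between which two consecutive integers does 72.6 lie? 72 and 73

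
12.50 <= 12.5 True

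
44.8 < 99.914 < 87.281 False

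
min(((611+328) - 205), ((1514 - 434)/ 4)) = 270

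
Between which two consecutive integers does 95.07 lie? 95 and 96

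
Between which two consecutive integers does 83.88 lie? 83 and 84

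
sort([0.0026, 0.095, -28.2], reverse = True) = [0.095, 0.0026, -28.2]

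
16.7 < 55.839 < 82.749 True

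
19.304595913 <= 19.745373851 True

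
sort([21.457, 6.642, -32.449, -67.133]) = [-67.133, -32.449, 6.642, 21.457]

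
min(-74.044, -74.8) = -74.8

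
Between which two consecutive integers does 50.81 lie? 50 and 51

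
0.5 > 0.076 True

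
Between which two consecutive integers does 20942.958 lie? 20942 and 20943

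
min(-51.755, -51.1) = -51.755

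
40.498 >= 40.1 True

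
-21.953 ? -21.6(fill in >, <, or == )<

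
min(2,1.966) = 1.966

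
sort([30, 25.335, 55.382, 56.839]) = [25.335, 30, 55.382, 56.839]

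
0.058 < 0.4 True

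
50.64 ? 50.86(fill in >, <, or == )<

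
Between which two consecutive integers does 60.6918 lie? 60 and 61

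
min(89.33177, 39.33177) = 39.33177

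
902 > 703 True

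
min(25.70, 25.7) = 25.70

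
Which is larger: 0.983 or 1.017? 1.017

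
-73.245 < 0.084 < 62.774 True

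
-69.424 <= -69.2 True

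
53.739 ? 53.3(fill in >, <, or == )>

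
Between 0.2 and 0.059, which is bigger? 0.2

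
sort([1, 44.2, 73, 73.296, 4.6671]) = [1, 4.6671, 44.2, 73, 73.296]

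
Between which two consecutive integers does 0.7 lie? 0 and 1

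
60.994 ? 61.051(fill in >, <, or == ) <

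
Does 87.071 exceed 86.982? Yes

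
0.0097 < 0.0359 True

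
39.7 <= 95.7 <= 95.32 False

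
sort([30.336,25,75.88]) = [25,30.336,75.88]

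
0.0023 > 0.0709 False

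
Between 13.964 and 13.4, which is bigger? 13.964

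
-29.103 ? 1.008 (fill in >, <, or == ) <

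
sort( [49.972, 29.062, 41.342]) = [29.062, 41.342, 49.972]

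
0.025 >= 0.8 False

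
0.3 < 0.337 True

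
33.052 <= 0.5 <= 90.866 False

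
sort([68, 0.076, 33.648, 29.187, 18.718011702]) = [0.076, 18.718011702, 29.187, 33.648, 68]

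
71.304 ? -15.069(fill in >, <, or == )>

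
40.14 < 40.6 True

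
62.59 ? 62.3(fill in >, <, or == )>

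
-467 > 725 False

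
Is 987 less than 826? No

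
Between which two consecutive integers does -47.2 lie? -48 and -47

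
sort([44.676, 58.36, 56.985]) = [44.676, 56.985, 58.36]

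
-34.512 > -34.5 False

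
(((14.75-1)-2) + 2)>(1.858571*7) True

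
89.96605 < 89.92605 False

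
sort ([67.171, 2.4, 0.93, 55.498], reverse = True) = [67.171, 55.498, 2.4, 0.93]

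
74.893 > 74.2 True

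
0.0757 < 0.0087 False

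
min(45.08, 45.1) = 45.08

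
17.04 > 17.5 False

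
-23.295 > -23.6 True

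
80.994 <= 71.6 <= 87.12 False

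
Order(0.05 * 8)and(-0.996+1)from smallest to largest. (-0.996+1), (0.05 * 8)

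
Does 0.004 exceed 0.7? No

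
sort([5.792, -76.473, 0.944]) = [-76.473, 0.944, 5.792]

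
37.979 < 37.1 False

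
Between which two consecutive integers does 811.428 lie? 811 and 812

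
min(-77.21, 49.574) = -77.21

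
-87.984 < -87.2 True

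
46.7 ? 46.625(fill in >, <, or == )>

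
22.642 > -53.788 True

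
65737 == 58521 False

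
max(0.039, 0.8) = 0.8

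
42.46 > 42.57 False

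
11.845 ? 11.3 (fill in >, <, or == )>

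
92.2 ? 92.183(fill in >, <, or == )>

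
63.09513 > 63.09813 False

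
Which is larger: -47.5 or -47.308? -47.308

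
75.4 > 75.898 False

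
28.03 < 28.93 True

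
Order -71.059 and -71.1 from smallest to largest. -71.1, -71.059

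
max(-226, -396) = -226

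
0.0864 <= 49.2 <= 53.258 True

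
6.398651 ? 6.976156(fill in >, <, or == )<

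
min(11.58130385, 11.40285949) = 11.40285949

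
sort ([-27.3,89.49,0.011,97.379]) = [-27.3,0.011,89.49,97.379]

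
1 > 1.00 False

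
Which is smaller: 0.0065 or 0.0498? 0.0065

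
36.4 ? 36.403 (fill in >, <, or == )<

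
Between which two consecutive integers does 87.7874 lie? 87 and 88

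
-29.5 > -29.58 True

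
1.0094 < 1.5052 True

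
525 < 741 True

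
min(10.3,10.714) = 10.3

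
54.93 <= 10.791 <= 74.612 False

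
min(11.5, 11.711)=11.5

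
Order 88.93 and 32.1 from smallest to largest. 32.1, 88.93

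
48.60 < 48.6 False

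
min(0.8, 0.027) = 0.027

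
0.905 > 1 False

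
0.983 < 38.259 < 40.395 True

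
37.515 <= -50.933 False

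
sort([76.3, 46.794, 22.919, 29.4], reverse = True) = [76.3, 46.794, 29.4, 22.919]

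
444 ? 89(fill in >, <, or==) >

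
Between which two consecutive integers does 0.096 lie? 0 and 1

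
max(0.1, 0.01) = 0.1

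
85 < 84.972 False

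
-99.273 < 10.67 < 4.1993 False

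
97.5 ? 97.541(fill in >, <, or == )<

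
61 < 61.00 False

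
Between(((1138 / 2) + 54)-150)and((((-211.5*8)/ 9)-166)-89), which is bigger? (((1138 / 2) + 54)-150)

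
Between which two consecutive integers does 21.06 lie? 21 and 22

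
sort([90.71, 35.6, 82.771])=[35.6, 82.771, 90.71]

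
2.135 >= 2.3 False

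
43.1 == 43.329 False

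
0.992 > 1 False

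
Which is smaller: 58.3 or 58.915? 58.3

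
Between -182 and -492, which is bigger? -182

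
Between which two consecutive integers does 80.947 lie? 80 and 81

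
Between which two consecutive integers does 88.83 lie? 88 and 89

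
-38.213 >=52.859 False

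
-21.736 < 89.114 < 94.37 True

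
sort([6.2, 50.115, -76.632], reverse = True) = [50.115, 6.2, -76.632]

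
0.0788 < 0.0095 False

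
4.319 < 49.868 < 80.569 True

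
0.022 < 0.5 True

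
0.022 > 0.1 False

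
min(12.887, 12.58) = 12.58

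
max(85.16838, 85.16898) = 85.16898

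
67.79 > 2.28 True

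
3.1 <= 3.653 True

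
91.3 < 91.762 True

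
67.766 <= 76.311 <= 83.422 True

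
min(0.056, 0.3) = 0.056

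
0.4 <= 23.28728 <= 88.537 True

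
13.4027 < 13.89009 True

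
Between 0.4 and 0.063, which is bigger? 0.4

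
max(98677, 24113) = 98677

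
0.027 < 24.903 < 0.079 False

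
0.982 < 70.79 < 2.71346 False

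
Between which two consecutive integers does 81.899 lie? 81 and 82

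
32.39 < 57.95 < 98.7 True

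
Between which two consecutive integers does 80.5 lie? 80 and 81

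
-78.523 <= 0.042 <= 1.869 True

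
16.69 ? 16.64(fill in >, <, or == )>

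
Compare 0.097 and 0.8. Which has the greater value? 0.8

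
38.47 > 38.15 True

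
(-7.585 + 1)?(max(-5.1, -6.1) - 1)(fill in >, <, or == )<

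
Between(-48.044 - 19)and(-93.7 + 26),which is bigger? (-48.044 - 19)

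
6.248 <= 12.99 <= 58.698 True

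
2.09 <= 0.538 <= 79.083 False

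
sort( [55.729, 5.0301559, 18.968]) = [5.0301559, 18.968, 55.729]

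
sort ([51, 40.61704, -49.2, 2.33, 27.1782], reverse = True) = [51, 40.61704, 27.1782, 2.33, -49.2]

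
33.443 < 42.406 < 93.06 True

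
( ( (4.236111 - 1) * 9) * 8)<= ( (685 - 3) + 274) True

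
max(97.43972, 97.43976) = 97.43976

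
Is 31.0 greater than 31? No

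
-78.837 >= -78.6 False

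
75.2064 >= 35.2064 True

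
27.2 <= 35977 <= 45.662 False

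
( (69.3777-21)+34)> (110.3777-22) False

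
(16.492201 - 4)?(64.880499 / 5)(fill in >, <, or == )<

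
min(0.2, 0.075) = 0.075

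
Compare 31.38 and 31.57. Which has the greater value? 31.57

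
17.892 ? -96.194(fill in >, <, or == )>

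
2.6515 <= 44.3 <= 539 True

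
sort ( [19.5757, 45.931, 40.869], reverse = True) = [45.931, 40.869, 19.5757]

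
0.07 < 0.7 True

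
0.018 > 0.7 False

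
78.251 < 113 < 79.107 False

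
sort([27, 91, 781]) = [27, 91, 781]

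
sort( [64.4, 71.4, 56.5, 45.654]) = [45.654, 56.5, 64.4, 71.4]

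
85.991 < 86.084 True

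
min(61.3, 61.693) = 61.3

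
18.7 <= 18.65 False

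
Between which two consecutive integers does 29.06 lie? 29 and 30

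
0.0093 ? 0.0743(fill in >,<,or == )<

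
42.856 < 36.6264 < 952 False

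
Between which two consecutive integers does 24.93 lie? 24 and 25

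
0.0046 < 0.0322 True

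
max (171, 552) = 552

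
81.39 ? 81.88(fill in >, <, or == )<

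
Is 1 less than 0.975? No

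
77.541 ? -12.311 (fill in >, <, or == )>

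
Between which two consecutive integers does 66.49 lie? 66 and 67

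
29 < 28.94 False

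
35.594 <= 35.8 True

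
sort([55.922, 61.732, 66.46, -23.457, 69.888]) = [-23.457, 55.922, 61.732, 66.46, 69.888]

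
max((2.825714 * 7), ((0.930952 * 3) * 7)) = 19.779998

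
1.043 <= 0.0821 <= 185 False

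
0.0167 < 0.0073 False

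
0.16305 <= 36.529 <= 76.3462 True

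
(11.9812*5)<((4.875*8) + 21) True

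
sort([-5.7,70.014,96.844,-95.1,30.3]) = [-95.1,-5.7,30.3,70.014,96.844]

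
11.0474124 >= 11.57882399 False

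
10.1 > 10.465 False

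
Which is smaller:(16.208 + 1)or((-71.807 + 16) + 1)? ((-71.807 + 16) + 1)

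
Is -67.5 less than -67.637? No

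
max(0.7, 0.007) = 0.7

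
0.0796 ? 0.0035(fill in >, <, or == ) >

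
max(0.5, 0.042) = 0.5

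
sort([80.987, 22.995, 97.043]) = [22.995, 80.987, 97.043]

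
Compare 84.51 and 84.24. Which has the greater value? 84.51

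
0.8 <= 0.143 False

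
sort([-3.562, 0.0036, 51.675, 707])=[-3.562, 0.0036, 51.675, 707]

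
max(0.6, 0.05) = 0.6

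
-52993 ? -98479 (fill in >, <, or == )>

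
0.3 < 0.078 False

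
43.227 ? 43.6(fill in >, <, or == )<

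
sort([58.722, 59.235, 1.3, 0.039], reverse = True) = [59.235, 58.722, 1.3, 0.039]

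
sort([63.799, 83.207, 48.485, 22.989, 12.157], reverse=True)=[83.207, 63.799, 48.485, 22.989, 12.157]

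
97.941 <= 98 True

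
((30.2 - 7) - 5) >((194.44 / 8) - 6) False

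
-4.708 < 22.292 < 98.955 True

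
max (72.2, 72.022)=72.2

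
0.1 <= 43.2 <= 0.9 False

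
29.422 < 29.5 True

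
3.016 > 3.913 False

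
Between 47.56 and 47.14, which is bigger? 47.56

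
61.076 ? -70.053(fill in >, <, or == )>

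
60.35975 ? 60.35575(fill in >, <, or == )>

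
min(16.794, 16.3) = 16.3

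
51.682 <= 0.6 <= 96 False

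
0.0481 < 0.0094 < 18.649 False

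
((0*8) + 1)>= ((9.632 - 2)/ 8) True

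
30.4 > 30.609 False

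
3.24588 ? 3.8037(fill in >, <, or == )<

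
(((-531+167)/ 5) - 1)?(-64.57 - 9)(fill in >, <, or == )<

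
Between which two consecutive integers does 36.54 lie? 36 and 37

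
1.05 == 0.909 False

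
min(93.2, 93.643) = 93.2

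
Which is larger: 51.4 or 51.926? 51.926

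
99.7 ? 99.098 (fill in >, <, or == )>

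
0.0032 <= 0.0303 True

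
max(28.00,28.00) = 28.00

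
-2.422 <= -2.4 True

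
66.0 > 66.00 False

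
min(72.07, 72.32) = 72.07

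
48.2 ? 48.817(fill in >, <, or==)<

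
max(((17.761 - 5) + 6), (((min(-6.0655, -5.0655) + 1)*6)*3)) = 18.761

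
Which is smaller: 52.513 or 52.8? 52.513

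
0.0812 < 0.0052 False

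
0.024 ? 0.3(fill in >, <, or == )<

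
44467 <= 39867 False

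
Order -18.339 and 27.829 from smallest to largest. -18.339, 27.829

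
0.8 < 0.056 False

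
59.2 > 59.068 True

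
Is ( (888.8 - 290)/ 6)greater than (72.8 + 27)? No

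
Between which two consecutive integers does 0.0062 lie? 0 and 1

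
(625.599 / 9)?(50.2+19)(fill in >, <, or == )>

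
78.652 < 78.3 False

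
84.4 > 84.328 True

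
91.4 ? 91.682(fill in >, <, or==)<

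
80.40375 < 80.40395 True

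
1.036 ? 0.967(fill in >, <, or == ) >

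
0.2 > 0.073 True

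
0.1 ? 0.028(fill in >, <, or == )>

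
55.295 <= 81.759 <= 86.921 True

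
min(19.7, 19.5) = 19.5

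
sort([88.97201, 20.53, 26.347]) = [20.53, 26.347, 88.97201]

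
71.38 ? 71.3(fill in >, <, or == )>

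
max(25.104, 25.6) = 25.6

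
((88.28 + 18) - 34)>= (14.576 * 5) False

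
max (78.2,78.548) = 78.548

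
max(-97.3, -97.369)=-97.3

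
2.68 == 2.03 False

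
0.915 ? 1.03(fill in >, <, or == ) <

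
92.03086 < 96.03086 True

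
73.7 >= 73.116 True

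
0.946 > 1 False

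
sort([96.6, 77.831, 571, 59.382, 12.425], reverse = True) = [571, 96.6, 77.831, 59.382, 12.425]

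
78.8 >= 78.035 True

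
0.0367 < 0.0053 False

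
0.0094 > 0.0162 False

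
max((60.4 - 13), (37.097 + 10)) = 47.4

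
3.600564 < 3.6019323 True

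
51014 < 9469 False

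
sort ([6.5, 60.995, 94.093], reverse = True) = [94.093, 60.995, 6.5]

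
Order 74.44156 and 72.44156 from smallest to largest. 72.44156, 74.44156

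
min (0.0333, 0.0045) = 0.0045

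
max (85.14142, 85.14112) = 85.14142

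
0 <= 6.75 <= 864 True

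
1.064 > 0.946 True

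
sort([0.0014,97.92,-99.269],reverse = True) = [97.92,0.0014,-99.269]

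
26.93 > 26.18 True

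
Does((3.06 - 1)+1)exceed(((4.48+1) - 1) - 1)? No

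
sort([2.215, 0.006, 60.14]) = [0.006, 2.215, 60.14]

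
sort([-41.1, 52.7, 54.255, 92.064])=[-41.1, 52.7, 54.255, 92.064]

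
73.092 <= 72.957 False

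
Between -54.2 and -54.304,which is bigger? -54.2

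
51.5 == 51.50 True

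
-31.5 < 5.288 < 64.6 True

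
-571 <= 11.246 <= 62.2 True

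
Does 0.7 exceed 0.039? Yes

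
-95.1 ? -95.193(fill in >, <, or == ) >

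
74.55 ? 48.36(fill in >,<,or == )>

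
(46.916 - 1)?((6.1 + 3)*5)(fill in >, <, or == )>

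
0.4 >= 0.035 True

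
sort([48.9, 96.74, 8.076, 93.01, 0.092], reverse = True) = [96.74, 93.01, 48.9, 8.076, 0.092]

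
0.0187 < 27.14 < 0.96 False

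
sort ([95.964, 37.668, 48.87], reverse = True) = [95.964, 48.87, 37.668]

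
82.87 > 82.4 True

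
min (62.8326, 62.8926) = 62.8326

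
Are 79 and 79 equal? Yes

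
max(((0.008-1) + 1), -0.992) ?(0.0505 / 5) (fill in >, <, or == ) <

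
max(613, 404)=613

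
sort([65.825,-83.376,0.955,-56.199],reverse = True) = [65.825,0.955,-56.199,-83.376]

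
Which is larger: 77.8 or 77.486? 77.8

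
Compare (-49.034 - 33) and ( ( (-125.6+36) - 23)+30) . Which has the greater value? (-49.034 - 33)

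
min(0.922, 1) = 0.922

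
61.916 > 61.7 True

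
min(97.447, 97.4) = 97.4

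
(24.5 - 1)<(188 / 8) False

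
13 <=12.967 False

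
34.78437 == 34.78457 False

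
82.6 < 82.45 False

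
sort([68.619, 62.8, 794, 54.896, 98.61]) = [54.896, 62.8, 68.619, 98.61, 794]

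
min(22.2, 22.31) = 22.2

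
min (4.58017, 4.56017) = 4.56017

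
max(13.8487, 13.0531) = 13.8487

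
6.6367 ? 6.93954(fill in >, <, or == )<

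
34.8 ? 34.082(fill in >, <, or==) >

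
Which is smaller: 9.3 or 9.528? 9.3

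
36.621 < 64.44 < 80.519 True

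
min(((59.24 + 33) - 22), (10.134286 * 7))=70.24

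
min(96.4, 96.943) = 96.4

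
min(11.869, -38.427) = -38.427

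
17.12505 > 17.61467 False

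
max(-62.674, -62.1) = -62.1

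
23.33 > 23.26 True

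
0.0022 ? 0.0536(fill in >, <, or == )<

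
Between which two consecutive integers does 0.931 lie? 0 and 1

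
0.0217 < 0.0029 False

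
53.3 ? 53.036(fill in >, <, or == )>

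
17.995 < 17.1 False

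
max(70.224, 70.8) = 70.8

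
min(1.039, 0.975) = 0.975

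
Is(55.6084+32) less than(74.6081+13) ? No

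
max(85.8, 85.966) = 85.966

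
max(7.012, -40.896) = 7.012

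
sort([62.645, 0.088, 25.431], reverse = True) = [62.645, 25.431, 0.088]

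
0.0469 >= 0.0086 True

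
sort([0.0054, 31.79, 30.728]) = [0.0054, 30.728, 31.79]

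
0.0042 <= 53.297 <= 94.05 True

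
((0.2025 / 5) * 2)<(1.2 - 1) True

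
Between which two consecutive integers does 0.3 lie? 0 and 1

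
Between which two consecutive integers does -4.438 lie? -5 and -4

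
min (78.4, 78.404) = 78.4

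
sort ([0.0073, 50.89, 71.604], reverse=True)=[71.604, 50.89, 0.0073]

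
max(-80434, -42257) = -42257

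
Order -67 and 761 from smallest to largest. -67, 761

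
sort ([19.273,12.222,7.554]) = [7.554,12.222,19.273]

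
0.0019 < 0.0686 True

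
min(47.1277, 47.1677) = 47.1277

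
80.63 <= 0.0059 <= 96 False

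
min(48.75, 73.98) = 48.75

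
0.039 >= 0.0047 True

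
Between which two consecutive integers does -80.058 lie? -81 and -80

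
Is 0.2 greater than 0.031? Yes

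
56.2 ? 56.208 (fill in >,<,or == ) <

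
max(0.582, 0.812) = 0.812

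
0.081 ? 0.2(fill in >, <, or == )<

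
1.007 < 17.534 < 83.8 True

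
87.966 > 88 False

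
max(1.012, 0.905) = 1.012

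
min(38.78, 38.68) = 38.68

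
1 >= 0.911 True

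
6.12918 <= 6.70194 True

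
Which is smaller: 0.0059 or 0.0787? 0.0059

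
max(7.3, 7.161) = 7.3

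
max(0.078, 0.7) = 0.7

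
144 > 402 False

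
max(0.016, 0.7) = 0.7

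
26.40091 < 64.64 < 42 False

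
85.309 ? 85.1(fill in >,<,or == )>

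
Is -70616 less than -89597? No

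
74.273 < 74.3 True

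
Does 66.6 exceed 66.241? Yes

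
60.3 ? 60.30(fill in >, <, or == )==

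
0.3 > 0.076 True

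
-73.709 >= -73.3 False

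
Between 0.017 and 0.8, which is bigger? 0.8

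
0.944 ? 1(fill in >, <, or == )<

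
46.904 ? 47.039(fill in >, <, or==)<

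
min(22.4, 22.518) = 22.4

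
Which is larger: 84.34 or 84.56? 84.56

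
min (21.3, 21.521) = 21.3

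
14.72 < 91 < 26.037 False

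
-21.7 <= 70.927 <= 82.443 True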